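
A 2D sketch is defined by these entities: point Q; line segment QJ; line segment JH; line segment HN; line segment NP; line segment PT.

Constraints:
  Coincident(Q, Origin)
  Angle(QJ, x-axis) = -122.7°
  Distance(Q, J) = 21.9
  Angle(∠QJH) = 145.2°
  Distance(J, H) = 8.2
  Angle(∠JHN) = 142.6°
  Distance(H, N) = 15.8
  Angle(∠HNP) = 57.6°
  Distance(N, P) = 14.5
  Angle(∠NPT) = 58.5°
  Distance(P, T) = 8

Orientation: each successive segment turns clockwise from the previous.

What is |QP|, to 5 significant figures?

25.215

Q is at the origin; QJ runs at -122.7° with length 21.9, so J = (-11.831, -18.429). ∠QJH = 145.2° gives JH at -157.50° from the x-axis; with |JH| = 8.2, H = (-19.407, -21.567). ∠JHN = 142.6° gives HN at 165.10° from the x-axis; with |HN| = 15.8, N = (-34.676, -17.504). ∠HNP = 57.6° gives NP at 42.700° from the x-axis; with |NP| = 14.5, P = (-24.020, -7.6711). Then |QP| = |P − Q| = 25.215.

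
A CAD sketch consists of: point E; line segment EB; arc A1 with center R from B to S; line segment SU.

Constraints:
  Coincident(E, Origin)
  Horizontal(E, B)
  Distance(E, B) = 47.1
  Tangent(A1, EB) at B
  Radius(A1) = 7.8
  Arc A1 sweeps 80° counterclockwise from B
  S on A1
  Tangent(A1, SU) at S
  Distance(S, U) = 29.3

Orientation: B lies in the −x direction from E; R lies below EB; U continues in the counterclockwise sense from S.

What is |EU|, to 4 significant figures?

69.50

E is at the origin; EB is horizontal with |EB| = 47.1 and B on the −x side, so B = (-47.10, 0.000). Since A1 is tangent to EB there, RB ⟂ EB, so R = B + (0, -7.8) = (-47.10, -7.800). On A1, B sits at bearing 90° from R; an 80° counterclockwise sweep puts S at bearing 170°, so S = R + 7.8·(cos 170°, sin 170°) = (-54.78, -6.446). Tangency of A1 to SU means the radius RS is perpendicular to SU, so SU runs along (−sin 170°, cos 170°); with |SU| = 29.3, U = (-59.87, -35.30). Then |EU| = |U − E| = 69.50.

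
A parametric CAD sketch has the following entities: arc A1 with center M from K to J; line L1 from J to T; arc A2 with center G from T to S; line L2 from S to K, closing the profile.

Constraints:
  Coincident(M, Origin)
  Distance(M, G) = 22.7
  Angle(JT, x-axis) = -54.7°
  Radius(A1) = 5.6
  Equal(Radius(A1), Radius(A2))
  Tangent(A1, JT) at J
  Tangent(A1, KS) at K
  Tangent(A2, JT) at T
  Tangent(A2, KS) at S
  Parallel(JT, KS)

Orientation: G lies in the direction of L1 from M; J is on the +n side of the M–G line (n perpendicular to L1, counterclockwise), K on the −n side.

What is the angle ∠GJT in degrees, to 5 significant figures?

13.858°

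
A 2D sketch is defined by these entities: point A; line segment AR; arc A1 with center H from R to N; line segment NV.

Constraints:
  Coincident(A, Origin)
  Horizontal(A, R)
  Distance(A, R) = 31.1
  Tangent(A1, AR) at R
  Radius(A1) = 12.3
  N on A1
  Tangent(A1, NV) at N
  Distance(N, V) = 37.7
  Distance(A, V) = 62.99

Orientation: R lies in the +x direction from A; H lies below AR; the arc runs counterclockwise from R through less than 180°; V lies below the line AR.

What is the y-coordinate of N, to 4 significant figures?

-17.55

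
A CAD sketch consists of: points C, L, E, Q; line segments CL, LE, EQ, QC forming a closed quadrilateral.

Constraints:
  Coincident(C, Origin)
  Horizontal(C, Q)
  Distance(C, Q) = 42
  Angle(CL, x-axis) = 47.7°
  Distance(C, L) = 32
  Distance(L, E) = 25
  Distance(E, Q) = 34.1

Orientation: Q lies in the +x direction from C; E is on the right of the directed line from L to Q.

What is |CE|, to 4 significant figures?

8.430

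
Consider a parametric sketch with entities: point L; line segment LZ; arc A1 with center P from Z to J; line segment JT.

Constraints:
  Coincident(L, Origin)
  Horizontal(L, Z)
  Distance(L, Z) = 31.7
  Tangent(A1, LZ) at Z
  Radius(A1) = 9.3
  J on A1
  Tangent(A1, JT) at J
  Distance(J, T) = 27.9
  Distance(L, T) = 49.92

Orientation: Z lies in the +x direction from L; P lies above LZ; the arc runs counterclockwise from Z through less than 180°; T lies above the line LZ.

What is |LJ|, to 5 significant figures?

42.330

L is at the origin; LZ is horizontal with |LZ| = 31.7 and Z on the +x side, so Z = (31.700, 0.0000). Tangency of A1 to LZ means the radius PZ is perpendicular to LZ, so P = Z + (0, 9.3) = (31.700, 9.3000). Since PJ ⟂ JT (tangency), |PT| = √(9.3² + 27.9²) = 29.409 regardless of where J sits on A1. So T lies on both circle(L, 49.92) and circle(P, 29.409); the above-LZ intersection is T = (31.522, 38.709). J is the foot of the tangent from T: J = (40.505, 12.294).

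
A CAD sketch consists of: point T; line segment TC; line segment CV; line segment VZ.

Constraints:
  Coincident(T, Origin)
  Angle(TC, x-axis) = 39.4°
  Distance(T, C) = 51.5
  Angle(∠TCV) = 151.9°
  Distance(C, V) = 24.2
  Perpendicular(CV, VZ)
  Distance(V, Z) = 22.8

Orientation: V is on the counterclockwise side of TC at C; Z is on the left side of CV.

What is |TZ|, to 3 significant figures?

69.6

T is at the origin; TC runs at 39.4° with length 51.5, so C = 51.5·(cos 39.4°, sin 39.4°) = (39.8, 32.7). ∠TCV = 151.9°, so CV runs at 39.4° + (180° − 151.9°) = 67.5° from the x-axis; with |CV| = 24.2, V = C + 24.2·(cos 67.5°, sin 67.5°) = (49.1, 55.0). The perpendicularity gives VZ at right angles to CV; with |VZ| = 22.8 on the left of CV, Z = V + 22.8·(-0.924, 0.383) = (28.0, 63.8). Then |TZ| = |Z − T| = 69.6.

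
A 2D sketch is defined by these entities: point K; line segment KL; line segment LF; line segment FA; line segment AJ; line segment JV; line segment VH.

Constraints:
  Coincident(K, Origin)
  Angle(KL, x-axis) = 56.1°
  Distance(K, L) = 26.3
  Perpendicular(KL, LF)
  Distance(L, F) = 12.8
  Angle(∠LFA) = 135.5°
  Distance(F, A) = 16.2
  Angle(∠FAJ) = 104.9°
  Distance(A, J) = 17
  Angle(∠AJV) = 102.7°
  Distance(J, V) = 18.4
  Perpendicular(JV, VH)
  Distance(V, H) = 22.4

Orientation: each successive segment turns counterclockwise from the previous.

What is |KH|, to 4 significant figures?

27.38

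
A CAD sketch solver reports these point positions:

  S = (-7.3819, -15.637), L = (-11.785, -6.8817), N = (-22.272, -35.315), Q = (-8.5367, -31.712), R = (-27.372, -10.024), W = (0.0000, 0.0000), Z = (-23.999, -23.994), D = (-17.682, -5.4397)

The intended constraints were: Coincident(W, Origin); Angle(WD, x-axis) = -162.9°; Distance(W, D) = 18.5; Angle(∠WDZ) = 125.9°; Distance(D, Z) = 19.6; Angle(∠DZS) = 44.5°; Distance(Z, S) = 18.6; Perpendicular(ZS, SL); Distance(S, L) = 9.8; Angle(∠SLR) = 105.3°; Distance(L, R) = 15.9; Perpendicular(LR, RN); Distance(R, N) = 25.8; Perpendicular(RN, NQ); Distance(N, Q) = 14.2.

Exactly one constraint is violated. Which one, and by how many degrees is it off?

Perpendicular(RN, NQ) — off by 3.30°.

W = (0.00, 0.00) ✓; WD at -162.9° ✓; |WD| = 18.50 ✓; ∠WDZ = 125.9° ✓; |DZ| = 19.60 ✓; ∠DZS = 44.50° ✓; |ZS| = 18.60 ✓; ∠(ZS, SL) = 90.00° ✓; |SL| = 9.800 ✓; ∠SLR = 105.3° ✓; |LR| = 15.90 ✓; ∠(LR, RN) = 90.00° ✓; |RN| = 25.80 ✓; ∠(RN, NQ) = 93.30° ✗; |NQ| = 14.20 ✓.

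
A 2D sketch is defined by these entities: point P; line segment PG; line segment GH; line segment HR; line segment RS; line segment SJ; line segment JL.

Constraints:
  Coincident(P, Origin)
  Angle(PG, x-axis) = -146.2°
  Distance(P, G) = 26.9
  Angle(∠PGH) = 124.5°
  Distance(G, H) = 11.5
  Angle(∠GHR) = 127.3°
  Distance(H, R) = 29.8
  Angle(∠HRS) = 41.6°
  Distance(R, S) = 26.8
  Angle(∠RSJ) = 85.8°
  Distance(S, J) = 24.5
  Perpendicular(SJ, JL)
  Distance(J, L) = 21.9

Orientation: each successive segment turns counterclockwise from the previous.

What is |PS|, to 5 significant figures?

18.848

P is at the origin; PG runs at -146.2° with length 26.9, so G = (-22.353, -14.964). ∠PGH = 124.5° gives GH at -90.700° from the x-axis; with |GH| = 11.5, H = (-22.494, -26.463). ∠GHR = 127.3° gives HR at -38.000° from the x-axis; with |HR| = 29.8, R = (0.98874, -44.810). ∠HRS = 41.6° gives RS at 100.40° from the x-axis; with |RS| = 26.8, S = (-3.8492, -18.450). Then |PS| = |S − P| = 18.848.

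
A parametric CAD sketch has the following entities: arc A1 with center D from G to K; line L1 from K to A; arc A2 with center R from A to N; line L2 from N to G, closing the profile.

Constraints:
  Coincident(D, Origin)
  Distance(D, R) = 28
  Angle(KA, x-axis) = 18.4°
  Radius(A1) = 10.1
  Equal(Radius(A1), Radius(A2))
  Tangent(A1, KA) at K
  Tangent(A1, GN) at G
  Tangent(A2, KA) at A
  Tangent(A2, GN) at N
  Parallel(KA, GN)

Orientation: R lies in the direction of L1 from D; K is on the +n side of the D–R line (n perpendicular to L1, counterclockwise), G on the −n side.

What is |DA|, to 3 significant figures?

29.8

The slot axis is L1's direction at 18.4°, so u = (cos 18.4°, sin 18.4°) = (0.949, 0.316) and n = (−sin 18.4°, cos 18.4°) = (-0.316, 0.949). D is at the origin and R lies 28.0 along u from D, so R = 28.0·u = (26.6, 8.84). Tangency of A1 to both parallel lines with radius 10.1 puts K and G at D ± 10.1·n: K = (-3.19, 9.58), G = (3.19, -9.58). Equal radii place A and N the same way about R: A = R + 10.1·n = (23.4, 18.4), N = R − 10.1·n = (29.8, -0.745). Then |DA| = |A − D| = 29.8.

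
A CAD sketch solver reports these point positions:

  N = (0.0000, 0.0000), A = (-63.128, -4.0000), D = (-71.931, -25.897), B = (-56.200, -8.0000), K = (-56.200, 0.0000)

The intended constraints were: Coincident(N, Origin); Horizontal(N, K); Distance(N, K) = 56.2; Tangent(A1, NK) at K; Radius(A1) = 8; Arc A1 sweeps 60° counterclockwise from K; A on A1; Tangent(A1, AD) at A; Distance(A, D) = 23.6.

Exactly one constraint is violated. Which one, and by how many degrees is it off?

Tangent(A1, AD) at A — off by 8.10°.

N = (0.00, 0.00) ✓; N.y = 0.00, K.y = 0.00 ✓; |NK| = 56.20 ✓; ∠(BK, KN) = 90.00° ✓; |BK| = 8.000 ✓; bearing(B→A) − bearing(B→K) = 60.00° ✓; |BA| = 8.000 ✓; ∠(BA, AD) = 81.90° ✗; |AD| = 23.60 ✓.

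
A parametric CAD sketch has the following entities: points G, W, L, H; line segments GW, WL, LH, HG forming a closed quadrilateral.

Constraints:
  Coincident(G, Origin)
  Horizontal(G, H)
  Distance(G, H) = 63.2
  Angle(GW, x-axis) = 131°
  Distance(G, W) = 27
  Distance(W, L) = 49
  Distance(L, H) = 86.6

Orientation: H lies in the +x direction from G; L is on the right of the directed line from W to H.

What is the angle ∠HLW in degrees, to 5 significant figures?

69.744°

G is at the origin; G and H share the same y with |GH| = 63.2 and H in +x, so H = (63.2, 0). GW runs at 131.0° with |GW| = 27.0, so W = (-17.714, 20.377). L is determined by |WL| = 49.0 and |LH| = 86.6 together: it lies at the intersection of circle(W, 49.0) and circle(H, 86.6). With |WH| = 83.440, the foot of the radical line on WH is 11.168 from W and the perpendicular offset is √(49.0² − 11.168²) = 47.710. Taking the right-of-WH solution: L = (-18.535, -28.616).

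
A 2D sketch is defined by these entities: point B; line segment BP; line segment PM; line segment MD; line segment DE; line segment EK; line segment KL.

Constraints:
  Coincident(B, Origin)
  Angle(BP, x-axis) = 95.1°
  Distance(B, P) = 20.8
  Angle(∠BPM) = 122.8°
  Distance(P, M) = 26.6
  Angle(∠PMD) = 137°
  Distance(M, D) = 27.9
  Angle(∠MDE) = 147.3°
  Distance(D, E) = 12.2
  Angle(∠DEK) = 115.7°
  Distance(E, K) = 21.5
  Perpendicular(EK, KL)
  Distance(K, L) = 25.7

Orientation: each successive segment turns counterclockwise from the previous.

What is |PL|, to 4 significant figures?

30.23

B is at the origin; BP runs at 95.1° with length 20.8, so P = (-1.849, 20.72). ∠BPM = 122.8° gives PM at 152.3° from the x-axis; with |PM| = 26.6, M = (-25.40, 33.08). ∠PMD = 137.0° gives MD at -164.7° from the x-axis; with |MD| = 27.9, D = (-52.31, 25.72). ∠MDE = 147.3° gives DE at -132.0° from the x-axis; with |DE| = 12.2, E = (-60.48, 16.65). ∠DEK = 115.7° gives EK at -67.70° from the x-axis; with |EK| = 21.5, K = (-52.32, -3.238). EK ⟂ KL, so KL runs at 22.30°; with |KL| = 25.7, L = (-28.54, 6.514). Then |PL| = |L − P| = 30.23.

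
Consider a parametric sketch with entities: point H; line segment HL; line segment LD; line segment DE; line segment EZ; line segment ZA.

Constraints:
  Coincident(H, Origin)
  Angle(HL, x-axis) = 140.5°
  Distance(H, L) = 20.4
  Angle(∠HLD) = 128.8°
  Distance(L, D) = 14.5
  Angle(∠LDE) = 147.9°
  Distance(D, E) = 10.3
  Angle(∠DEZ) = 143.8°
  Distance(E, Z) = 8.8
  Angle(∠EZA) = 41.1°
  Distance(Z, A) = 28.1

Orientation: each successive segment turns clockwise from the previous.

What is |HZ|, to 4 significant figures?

39.33

H is at the origin; HL runs at 140.5° with length 20.4, so L = (-15.74, 12.98). ∠HLD = 128.8° gives LD at 89.30° from the x-axis; with |LD| = 14.5, D = (-15.56, 27.47). ∠LDE = 147.9° gives DE at 57.20° from the x-axis; with |DE| = 10.3, E = (-9.984, 36.13). ∠DEZ = 143.8° gives EZ at 21.00° from the x-axis; with |EZ| = 8.8, Z = (-1.769, 39.29). Then |HZ| = |Z − H| = 39.33.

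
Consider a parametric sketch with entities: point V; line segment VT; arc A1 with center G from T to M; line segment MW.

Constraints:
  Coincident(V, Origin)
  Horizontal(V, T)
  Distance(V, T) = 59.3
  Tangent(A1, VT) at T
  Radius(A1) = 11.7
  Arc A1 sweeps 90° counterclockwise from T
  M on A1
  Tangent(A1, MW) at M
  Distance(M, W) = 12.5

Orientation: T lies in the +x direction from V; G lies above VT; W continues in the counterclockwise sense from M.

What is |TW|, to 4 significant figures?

26.88

V is at the origin; VT is horizontal with |VT| = 59.3 and T on the +x side, so T = (59.30, 0.000). A1 meets VT tangentially, so GT is at right angles to VT, so G = T + (0, 11.7) = (59.30, 11.70). On A1, T sits at bearing -90° from G; a 90° counterclockwise sweep puts M at bearing 0°, so M = G + 11.7·(cos 0°, sin 0°) = (71.00, 11.70). Since A1 is tangent to MW there, GM ⟂ MW, so MW runs along (−sin 0°, cos 0°); with |MW| = 12.5, W = (71.00, 24.20). Then |TW| = |W − T| = 26.88.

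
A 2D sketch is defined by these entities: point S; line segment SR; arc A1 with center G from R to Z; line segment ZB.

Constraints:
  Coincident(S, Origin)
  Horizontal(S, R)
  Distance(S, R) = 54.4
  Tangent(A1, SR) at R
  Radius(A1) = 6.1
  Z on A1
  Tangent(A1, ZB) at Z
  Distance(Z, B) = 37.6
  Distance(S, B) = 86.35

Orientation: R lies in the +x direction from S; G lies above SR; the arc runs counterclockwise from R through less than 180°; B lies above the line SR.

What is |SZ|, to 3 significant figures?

59.7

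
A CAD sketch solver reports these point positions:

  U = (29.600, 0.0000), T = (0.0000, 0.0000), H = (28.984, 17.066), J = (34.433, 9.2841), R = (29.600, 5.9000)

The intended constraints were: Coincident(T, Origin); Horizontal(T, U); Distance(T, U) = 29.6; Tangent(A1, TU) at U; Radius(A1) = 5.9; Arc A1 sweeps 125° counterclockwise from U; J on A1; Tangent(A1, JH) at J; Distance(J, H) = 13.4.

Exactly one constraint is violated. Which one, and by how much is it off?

Distance(J, H) = 13.4 — off by 3.90.

T = (0.00, 0.00) ✓; T.y = 0.00, U.y = 0.00 ✓; |TU| = 29.60 ✓; ∠(RU, UT) = 90.00° ✓; |RU| = 5.900 ✓; bearing(R→J) − bearing(R→U) = 125.0° ✓; |RJ| = 5.900 ✓; ∠(RJ, JH) = 90.00° ✓; |JH| = 9.500 ✗.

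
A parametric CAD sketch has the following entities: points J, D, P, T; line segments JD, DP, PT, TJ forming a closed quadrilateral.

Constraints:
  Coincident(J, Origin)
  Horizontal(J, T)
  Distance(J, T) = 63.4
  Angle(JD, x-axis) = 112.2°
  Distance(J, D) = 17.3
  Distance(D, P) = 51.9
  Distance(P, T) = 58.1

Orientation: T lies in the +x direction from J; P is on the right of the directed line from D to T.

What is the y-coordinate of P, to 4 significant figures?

-31.42

Checks: |DP| = 51.90 ✓; |PT| = 58.10 ✓.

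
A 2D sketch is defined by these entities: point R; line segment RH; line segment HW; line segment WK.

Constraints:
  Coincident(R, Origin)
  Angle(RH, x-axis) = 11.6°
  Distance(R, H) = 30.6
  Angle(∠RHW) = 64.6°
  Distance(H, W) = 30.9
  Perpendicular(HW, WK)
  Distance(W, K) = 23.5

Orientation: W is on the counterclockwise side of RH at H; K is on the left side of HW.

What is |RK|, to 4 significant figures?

18.25

R is at the origin; RH runs at 11.6° with length 30.6, so H = 30.6·(cos 11.6°, sin 11.6°) = (29.98, 6.153). ∠RHW = 64.6°, so HW runs at 11.6° + (180° − 64.6°) = 127.0° from the x-axis; with |HW| = 30.9, W = H + 30.9·(cos 127.0°, sin 127.0°) = (11.38, 30.83). HW ⟂ WK; with |WK| = 23.5 on the left of HW, K = W + 23.5·(-0.7986, -0.6018) = (-7.389, 16.69). Then |RK| = |K − R| = 18.25.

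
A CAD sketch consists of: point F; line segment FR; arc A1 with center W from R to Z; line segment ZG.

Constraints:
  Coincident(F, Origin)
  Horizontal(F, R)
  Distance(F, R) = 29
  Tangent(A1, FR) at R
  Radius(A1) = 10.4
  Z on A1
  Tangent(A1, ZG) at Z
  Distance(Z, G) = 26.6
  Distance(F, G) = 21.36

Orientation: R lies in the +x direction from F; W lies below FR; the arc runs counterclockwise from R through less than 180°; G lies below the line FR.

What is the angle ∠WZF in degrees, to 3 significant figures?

141°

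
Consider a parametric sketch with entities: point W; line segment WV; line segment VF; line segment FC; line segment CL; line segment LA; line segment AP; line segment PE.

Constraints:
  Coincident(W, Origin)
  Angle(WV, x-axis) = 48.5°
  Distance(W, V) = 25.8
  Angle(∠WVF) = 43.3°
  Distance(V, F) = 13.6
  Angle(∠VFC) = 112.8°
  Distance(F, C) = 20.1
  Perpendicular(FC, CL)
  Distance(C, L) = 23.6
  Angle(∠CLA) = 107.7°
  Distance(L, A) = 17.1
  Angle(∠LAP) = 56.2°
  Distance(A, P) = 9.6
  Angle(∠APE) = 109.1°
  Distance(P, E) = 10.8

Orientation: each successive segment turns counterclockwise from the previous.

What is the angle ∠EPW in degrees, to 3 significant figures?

52.9°

∠LAP = 56.2° gives AP at 178° from the x-axis; with |AP| = 9.6, P = (20.3, 6.00). ∠APE = 109.1° gives PE at -111° from the x-axis; with |PE| = 10.8, E = (16.5, -4.11). Then cos ∠EPW = PE·PW / (|PE||PW|), giving 52.9°.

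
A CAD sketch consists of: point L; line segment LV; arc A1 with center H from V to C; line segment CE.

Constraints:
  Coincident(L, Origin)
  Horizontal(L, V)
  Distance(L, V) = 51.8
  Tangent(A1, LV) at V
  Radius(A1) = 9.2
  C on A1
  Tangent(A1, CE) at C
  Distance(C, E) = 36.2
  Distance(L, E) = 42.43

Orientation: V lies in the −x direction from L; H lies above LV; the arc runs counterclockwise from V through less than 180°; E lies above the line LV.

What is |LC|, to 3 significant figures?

44.3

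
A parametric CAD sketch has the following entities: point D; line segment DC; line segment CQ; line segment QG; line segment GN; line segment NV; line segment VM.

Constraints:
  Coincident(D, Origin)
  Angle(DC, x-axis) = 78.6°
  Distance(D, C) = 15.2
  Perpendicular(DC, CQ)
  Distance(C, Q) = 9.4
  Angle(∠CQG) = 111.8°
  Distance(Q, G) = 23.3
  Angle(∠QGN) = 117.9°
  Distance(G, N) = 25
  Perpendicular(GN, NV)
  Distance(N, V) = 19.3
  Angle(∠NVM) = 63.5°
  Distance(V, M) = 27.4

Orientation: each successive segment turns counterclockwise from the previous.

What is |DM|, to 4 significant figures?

12.55

D is at the origin; DC runs at 78.6° with length 15.2, so C = (3.004, 14.90). DC ⟂ CQ, so CQ runs at 168.6°; with |CQ| = 9.4, Q = (-6.210, 16.76). ∠CQG = 111.8° gives QG at -123.2° from the x-axis; with |QG| = 23.3, G = (-18.97, -2.739). ∠QGN = 117.9° gives GN at -61.10° from the x-axis; with |GN| = 25.0, N = (-6.886, -24.63). The perpendicularity gives NV at right angles to GN, so NV runs at 28.90°; with |NV| = 19.3, V = (10.01, -15.30). ∠NVM = 63.5° gives VM at 145.4° from the x-axis; with |VM| = 27.4, M = (-12.54, 0.2611). Then |DM| = |M − D| = 12.55.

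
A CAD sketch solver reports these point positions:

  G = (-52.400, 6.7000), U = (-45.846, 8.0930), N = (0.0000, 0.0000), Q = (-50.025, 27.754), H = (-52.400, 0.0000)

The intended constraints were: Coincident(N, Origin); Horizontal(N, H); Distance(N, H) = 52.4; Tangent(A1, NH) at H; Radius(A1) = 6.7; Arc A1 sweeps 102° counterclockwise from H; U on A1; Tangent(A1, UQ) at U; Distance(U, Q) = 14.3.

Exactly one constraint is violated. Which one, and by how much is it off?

Distance(U, Q) = 14.3 — off by 5.80.

N = (0.00, 0.00) ✓; N.y = 0.00, H.y = 0.00 ✓; |NH| = 52.40 ✓; ∠(GH, HN) = 90.00° ✓; |GH| = 6.700 ✓; bearing(G→U) − bearing(G→H) = 102.0° ✓; |GU| = 6.700 ✓; ∠(GU, UQ) = 90.00° ✓; |UQ| = 20.10 ✗.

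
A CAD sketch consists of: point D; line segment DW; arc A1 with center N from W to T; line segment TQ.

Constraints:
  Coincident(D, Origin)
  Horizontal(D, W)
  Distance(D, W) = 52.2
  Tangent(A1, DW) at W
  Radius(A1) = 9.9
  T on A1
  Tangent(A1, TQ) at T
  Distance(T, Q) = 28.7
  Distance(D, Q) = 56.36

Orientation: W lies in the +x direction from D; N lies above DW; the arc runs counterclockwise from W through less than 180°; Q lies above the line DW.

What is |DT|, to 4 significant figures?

61.96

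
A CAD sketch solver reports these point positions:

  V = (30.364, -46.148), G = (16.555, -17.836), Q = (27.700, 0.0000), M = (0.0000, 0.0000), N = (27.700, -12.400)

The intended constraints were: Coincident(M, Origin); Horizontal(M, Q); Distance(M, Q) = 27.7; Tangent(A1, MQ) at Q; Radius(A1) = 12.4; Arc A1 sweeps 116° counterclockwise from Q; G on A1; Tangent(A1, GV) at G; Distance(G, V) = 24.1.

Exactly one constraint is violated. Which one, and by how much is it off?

Distance(G, V) = 24.1 — off by 7.40.

M = (0.00, 0.00) ✓; M.y = 0.00, Q.y = 0.00 ✓; |MQ| = 27.70 ✓; ∠(NQ, QM) = 90.00° ✓; |NQ| = 12.40 ✓; bearing(N→G) − bearing(N→Q) = 116.0° ✓; |NG| = 12.40 ✓; ∠(NG, GV) = 90.00° ✓; |GV| = 31.50 ✗.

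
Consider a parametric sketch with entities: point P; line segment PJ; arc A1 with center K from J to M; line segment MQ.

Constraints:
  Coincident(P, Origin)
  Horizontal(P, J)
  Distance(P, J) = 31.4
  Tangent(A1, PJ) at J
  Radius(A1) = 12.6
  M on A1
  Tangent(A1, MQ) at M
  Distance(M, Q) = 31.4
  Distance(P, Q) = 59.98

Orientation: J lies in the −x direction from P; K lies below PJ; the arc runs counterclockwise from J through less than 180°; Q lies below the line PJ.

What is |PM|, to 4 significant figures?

46.20

Checks: |KM| = 12.60 ✓; ∠(KM, MQ) = 90.00° ✓; |MQ| = 31.40 ✓; |PQ| = 59.98 ✓.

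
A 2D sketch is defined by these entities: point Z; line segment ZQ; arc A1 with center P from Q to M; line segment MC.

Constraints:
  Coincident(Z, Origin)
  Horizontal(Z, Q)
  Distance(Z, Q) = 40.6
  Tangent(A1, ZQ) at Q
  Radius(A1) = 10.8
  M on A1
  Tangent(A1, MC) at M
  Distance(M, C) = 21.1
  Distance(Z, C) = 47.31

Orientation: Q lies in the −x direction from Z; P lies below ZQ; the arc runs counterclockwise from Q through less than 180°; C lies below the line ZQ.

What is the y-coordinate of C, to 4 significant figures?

-33.41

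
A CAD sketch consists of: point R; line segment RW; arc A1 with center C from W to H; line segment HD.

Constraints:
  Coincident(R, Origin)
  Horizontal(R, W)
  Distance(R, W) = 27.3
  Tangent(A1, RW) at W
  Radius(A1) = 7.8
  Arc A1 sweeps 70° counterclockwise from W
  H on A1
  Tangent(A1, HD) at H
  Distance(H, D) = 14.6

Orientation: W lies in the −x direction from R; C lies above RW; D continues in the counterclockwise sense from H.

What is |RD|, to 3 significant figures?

24.1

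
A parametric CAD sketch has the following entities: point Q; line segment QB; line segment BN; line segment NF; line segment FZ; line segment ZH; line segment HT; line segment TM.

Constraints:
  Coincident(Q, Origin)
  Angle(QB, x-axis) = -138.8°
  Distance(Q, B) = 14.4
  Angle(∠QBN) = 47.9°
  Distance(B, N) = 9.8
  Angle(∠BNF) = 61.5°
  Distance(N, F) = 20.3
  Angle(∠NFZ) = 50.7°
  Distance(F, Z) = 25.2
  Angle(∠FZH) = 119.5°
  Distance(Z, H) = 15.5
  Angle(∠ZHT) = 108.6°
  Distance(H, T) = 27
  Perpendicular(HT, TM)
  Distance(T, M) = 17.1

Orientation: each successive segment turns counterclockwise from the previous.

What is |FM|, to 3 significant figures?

22.3

∠ZHT = 108.6° gives HT at 13.0° from the x-axis; with |HT| = 27.0, T = (13.6, -21.0). HT is perpendicular to TM, so TM runs at 103°; with |TM| = 17.1, M = (9.76, -4.31). Then |FM| = |M − F| = 22.3.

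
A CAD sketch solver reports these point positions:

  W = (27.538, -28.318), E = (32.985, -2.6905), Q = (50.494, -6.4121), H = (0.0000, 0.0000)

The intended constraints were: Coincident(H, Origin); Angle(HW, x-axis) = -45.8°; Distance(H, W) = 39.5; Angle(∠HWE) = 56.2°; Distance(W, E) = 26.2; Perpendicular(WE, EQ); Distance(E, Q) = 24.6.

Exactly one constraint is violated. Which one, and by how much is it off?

Distance(E, Q) = 24.6 — off by 6.70.

H = (0.00, 0.00) ✓; HW at -45.80° ✓; |HW| = 39.50 ✓; ∠HWE = 56.20° ✓; |WE| = 26.20 ✓; ∠(WE, EQ) = 90.00° ✓; |EQ| = 17.90 ✗.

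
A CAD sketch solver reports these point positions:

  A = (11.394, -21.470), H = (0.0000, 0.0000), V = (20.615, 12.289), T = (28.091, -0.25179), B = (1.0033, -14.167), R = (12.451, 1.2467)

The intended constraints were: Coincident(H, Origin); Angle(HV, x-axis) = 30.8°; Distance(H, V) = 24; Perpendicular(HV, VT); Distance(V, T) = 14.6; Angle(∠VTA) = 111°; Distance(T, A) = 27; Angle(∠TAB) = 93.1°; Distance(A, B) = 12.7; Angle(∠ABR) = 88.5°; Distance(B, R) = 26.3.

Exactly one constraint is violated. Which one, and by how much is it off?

Distance(B, R) = 26.3 — off by 7.10.

H = (0.00, 0.00) ✓; HV at 30.80° ✓; |HV| = 24.00 ✓; ∠(HV, VT) = 90.00° ✓; |VT| = 14.60 ✓; ∠VTA = 111.0° ✓; |TA| = 27.00 ✓; ∠TAB = 93.10° ✓; |AB| = 12.70 ✓; ∠ABR = 88.50° ✓; |BR| = 19.20 ✗.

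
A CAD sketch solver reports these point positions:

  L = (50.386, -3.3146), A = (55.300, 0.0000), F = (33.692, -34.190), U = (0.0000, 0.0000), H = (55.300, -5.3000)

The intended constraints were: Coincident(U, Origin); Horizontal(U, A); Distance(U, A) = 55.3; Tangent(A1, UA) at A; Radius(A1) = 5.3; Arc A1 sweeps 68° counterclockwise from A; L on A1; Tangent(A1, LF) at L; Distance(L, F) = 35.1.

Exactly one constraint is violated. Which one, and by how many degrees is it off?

Tangent(A1, LF) at L — off by 6.40°.

U = (0.00, 0.00) ✓; U.y = 0.00, A.y = 0.00 ✓; |UA| = 55.30 ✓; ∠(HA, AU) = 90.00° ✓; |HA| = 5.300 ✓; bearing(H→L) − bearing(H→A) = 68.00° ✓; |HL| = 5.300 ✓; ∠(HL, LF) = 96.40° ✗; |LF| = 35.10 ✓.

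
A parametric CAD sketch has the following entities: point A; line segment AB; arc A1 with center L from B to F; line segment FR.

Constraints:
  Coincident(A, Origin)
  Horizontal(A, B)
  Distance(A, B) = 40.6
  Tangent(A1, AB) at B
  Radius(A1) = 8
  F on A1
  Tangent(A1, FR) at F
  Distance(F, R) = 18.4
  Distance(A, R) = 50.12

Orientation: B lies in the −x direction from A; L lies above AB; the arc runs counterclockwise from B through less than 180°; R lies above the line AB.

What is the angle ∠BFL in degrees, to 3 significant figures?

31.9°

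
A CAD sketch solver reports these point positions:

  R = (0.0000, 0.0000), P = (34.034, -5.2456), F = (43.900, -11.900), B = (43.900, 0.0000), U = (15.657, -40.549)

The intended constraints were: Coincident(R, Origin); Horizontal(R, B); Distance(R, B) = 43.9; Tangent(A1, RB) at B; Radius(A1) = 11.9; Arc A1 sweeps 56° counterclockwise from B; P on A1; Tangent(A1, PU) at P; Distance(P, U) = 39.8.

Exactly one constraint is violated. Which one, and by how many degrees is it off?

Tangent(A1, PU) at P — off by 6.50°.

R = (0.00, 0.00) ✓; R.y = 0.00, B.y = 0.00 ✓; |RB| = 43.90 ✓; ∠(FB, BR) = 90.00° ✓; |FB| = 11.90 ✓; bearing(F→P) − bearing(F→B) = 56.00° ✓; |FP| = 11.90 ✓; ∠(FP, PU) = 83.50° ✗; |PU| = 39.80 ✓.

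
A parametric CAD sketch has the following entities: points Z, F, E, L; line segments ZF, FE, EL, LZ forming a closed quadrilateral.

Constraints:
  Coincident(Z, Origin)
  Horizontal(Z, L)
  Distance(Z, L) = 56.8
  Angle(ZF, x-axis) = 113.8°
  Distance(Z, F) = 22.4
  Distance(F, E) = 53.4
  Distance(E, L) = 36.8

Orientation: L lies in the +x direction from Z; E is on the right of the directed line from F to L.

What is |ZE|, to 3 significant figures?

32.6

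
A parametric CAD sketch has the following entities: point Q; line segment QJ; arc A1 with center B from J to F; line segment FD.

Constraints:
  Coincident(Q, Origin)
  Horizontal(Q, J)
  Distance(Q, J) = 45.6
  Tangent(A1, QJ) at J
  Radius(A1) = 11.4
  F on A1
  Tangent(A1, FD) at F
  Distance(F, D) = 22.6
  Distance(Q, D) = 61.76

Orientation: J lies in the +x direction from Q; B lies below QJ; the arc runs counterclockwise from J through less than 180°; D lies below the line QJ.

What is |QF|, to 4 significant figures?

40.74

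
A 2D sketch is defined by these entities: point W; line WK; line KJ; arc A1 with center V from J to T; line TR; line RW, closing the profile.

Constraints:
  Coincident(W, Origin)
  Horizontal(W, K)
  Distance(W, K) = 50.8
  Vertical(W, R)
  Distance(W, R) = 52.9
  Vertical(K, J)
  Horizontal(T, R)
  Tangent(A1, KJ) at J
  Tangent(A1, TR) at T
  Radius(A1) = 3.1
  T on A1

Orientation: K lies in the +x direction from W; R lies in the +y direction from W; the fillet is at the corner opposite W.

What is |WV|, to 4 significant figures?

68.96

W is at the origin; WK is horizontal with |WK| = 50.8 and K on the +x side, so K = (50.80, 0.000). W and R share the same x with |WR| = 52.9 and R on the +y side, so R = (0.000, 52.90). The virtual corner opposite W is at (50.80, 52.90). A1 meets KJ tangentially, so VJ is at right angles to KJ and tangency of A1 to TR means the radius VT is perpendicular to TR, with radius 3.1, so the center V sits 3.1 in from both sides at V = (47.70, 49.80). Then |WV| = |V − W| = 68.96.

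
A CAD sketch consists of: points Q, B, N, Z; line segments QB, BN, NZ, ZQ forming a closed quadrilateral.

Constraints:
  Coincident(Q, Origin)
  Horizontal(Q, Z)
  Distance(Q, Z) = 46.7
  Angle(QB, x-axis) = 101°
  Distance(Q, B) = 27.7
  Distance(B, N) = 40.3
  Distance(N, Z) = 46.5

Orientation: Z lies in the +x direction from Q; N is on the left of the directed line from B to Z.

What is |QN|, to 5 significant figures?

53.970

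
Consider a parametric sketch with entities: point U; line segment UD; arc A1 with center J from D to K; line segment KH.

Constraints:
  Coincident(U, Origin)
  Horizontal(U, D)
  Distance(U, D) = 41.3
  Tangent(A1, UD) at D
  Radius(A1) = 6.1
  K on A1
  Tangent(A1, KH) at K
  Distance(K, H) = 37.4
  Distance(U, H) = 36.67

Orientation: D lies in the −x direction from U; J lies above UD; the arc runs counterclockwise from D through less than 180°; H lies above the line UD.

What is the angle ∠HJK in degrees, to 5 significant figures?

80.737°

U is at the origin; UD is horizontal with |UD| = 41.3 and D on the −x side, so D = (-41.300, 0.0000). A1 meets UD tangentially, so JD is at right angles to UD, so J = D + (0, 6.1) = (-41.300, 6.1000). Since JK ⟂ KH (tangency), |JH| = √(6.1² + 37.4²) = 37.894 regardless of where K sits on A1. So H lies on both circle(U, 36.67) and circle(J, 37.894); the above-UD intersection is H = (-15.057, 33.436). K is the foot of the tangent from H: K = (-36.277, 2.6390).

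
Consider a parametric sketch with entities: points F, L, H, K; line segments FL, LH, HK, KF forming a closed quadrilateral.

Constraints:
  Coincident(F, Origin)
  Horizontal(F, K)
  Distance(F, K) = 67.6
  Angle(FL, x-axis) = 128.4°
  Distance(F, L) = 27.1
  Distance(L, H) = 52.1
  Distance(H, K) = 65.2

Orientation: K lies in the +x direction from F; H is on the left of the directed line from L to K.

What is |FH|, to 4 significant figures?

56.90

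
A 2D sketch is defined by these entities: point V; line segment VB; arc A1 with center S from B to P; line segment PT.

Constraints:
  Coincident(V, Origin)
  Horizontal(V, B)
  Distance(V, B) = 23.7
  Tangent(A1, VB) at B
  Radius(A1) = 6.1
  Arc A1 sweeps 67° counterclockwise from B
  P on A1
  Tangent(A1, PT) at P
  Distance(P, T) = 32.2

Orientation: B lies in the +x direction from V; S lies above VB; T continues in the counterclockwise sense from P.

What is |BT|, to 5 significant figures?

37.997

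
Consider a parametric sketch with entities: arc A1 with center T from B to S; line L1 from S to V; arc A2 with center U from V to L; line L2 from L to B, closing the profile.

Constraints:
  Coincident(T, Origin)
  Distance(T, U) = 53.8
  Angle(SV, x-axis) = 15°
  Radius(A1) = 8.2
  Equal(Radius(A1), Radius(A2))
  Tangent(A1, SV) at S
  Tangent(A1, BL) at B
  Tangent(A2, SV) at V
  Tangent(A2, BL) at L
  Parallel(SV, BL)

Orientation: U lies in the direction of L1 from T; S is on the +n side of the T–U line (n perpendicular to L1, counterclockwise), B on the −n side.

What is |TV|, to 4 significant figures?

54.42

The slot axis is L1's direction at 15.0°, so u = (cos 15.0°, sin 15.0°) = (0.9659, 0.2588) and n = (−sin 15.0°, cos 15.0°) = (-0.2588, 0.9659). T is at the origin and U lies 53.8 along u from T, so U = 53.8·u = (51.97, 13.92). Tangency of A1 to both parallel lines with radius 8.2 puts S and B at T ± 8.2·n: S = (-2.122, 7.921), B = (2.122, -7.921). Equal radii place V and L the same way about U: V = U + 8.2·n = (49.84, 21.85), L = U − 8.2·n = (54.09, 6.004). Then |TV| = |V − T| = 54.42.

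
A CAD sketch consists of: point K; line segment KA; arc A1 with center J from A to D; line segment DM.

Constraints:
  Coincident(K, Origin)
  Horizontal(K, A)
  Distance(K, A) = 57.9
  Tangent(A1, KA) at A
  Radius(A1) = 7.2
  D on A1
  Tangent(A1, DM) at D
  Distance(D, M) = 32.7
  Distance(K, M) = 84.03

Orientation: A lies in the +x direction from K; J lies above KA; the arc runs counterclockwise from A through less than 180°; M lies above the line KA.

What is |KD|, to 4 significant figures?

64.79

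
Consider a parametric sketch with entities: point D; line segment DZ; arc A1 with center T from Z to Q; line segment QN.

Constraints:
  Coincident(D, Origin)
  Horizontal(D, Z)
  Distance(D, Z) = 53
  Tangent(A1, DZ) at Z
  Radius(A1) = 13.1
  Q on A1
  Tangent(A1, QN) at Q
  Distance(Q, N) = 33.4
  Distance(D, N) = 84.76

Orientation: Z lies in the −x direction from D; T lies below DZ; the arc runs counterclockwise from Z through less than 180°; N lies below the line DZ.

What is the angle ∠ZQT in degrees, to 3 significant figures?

51.4°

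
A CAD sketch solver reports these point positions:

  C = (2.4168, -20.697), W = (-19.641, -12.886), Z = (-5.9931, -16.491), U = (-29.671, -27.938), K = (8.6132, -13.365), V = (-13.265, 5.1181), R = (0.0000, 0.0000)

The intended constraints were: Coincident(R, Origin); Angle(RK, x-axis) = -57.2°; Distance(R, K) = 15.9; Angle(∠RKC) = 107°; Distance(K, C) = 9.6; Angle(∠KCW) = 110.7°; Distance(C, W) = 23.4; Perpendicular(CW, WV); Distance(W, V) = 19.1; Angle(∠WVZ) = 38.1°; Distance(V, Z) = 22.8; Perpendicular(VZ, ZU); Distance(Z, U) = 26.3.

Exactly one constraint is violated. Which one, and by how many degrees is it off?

Perpendicular(VZ, ZU) — off by 7.20°.

R = (0.00, 0.00) ✓; RK at -57.20° ✓; |RK| = 15.90 ✓; ∠RKC = 107.0° ✓; |KC| = 9.600 ✓; ∠KCW = 110.7° ✓; |CW| = 23.40 ✓; ∠(CW, WV) = 90.00° ✓; |WV| = 19.10 ✓; ∠WVZ = 38.10° ✓; |VZ| = 22.80 ✓; ∠(VZ, ZU) = 82.80° ✗; |ZU| = 26.30 ✓.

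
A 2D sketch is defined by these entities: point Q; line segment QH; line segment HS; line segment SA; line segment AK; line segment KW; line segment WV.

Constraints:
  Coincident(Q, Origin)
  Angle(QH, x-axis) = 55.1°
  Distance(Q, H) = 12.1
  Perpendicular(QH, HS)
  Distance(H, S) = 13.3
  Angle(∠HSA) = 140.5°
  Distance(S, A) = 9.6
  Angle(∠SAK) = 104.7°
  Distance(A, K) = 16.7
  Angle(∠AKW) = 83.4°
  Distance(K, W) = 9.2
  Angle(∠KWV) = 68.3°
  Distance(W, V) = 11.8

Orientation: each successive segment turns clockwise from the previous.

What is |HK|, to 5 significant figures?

25.299

∠HSA = 140.5° gives SA at -74.400° from the x-axis; with |SA| = 9.6, A = (20.413, -6.9321). ∠SAK = 104.7° gives AK at -149.70° from the x-axis; with |AK| = 16.7, K = (5.9939, -15.358). Then |HK| = |K − H| = 25.299.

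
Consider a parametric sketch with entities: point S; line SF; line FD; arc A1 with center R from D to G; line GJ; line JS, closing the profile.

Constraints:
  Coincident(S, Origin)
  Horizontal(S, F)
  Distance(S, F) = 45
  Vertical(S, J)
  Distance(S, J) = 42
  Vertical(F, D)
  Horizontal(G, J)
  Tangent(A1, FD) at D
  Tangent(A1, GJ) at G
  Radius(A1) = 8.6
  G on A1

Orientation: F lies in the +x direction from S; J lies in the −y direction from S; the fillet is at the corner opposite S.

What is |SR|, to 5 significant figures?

49.402

S and J share the same x with |SJ| = 42.0 and J on the −y side, so J = (0.0000, -42.000). The virtual corner opposite S is at (45.000, -42.000). A1 meets FD tangentially, so RD is at right angles to FD and tangency of A1 to GJ means the radius RG is perpendicular to GJ, with radius 8.6, so the center R sits 8.6 in from both sides at R = (36.400, -33.400). Then |SR| = |R − S| = 49.402.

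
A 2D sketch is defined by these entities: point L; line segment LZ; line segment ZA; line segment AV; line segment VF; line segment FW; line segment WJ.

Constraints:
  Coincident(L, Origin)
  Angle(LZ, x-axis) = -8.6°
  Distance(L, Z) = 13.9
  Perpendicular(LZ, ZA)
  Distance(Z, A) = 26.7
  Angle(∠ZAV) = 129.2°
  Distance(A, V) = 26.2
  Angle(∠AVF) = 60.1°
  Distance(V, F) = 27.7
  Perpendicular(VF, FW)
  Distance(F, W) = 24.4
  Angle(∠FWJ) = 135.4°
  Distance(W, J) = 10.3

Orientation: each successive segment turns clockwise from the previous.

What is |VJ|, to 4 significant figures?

37.76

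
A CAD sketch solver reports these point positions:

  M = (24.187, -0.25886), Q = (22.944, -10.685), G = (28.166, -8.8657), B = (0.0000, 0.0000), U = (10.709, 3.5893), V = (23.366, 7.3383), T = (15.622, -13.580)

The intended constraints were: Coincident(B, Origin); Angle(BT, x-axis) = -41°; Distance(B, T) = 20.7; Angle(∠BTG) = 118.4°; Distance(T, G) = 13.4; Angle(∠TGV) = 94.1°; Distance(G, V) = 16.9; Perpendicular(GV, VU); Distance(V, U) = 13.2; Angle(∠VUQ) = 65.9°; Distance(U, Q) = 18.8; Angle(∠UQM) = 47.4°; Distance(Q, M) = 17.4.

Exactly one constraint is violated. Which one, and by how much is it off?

Distance(Q, M) = 17.4 — off by 6.90.

B = (0.00, 0.00) ✓; BT at -41.00° ✓; |BT| = 20.70 ✓; ∠BTG = 118.4° ✓; |TG| = 13.40 ✓; ∠TGV = 94.10° ✓; |GV| = 16.90 ✓; ∠(GV, VU) = 90.00° ✓; |VU| = 13.20 ✓; ∠VUQ = 65.90° ✓; |UQ| = 18.80 ✓; ∠UQM = 47.40° ✓; |QM| = 10.50 ✗.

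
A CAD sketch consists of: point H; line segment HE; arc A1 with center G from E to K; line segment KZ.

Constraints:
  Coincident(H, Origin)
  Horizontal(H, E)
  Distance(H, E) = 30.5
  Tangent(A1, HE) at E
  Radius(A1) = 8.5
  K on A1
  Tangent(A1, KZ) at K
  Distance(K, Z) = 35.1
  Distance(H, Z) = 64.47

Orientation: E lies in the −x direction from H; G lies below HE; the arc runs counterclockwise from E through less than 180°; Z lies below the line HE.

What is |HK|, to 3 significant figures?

38.5

Checks: |GK| = 8.500 ✓; ∠(GK, KZ) = 90.00° ✓; |KZ| = 35.10 ✓; |HZ| = 64.47 ✓.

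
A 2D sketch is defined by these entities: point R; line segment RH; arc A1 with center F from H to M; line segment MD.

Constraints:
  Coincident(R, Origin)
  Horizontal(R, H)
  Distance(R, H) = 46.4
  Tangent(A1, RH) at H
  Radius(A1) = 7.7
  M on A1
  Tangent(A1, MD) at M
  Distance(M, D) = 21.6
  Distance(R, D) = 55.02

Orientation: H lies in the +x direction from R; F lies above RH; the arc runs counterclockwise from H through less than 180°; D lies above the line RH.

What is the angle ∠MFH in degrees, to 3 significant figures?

111°

R is at the origin; RH is horizontal with |RH| = 46.4 and H on the +x side, so H = (46.4, 0.00). Tangency of A1 to RH means the radius FH is perpendicular to RH, so F = H + (0, 7.7) = (46.4, 7.70). Since FM ⟂ MD (tangency), |FD| = √(7.7² + 21.6²) = 22.9 regardless of where M sits on A1. So D lies on both circle(R, 55.02) and circle(F, 22.9); the above-RH intersection is D = (45.7, 30.6). M is the foot of the tangent from D: M = (53.6, 10.5).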